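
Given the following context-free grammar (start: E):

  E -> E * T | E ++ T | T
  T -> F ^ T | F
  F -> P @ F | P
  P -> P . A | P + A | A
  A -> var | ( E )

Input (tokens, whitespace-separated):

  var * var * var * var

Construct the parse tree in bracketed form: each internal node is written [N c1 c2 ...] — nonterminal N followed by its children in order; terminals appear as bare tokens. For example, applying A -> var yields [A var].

E
E * T
E * T * T
E * T * T * T
T * T * T * T
F * T * T * T
P * T * T * T
A * T * T * T
var * T * T * T
var * F * T * T
var * P * T * T
var * A * T * T
var * var * T * T
var * var * F * T
var * var * P * T
var * var * A * T
var * var * var * T
var * var * var * F
var * var * var * P
var * var * var * A
var * var * var * var

[E [E [E [E [T [F [P [A var]]]]] * [T [F [P [A var]]]]] * [T [F [P [A var]]]]] * [T [F [P [A var]]]]]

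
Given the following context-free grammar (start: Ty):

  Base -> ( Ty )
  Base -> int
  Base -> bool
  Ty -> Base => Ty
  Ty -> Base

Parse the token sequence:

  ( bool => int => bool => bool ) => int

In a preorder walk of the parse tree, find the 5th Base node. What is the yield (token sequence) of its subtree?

[Ty [Base ( [Ty [Base bool] => [Ty [Base int] => [Ty [Base bool] => [Ty [Base bool]]]]] )] => [Ty [Base int]]]

bool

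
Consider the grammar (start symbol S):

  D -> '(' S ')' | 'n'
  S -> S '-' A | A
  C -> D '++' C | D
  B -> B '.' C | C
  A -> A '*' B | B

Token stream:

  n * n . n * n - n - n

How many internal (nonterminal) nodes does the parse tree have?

26

[S [S [S [A [A [A [B [C [D n]]]] * [B [B [C [D n]]] . [C [D n]]]] * [B [C [D n]]]]] - [A [B [C [D n]]]]] - [A [B [C [D n]]]]]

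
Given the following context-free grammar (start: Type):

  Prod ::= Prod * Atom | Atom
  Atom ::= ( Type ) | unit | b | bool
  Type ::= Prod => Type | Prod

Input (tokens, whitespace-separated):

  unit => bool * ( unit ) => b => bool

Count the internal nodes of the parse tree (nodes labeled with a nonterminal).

[Type [Prod [Atom unit]] => [Type [Prod [Prod [Atom bool]] * [Atom ( [Type [Prod [Atom unit]]] )]] => [Type [Prod [Atom b]] => [Type [Prod [Atom bool]]]]]]

17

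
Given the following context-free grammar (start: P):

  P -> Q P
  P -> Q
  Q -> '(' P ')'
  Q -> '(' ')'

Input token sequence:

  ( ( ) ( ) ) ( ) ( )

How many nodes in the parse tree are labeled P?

[P [Q ( [P [Q ( )] [P [Q ( )]]] )] [P [Q ( )] [P [Q ( )]]]]

5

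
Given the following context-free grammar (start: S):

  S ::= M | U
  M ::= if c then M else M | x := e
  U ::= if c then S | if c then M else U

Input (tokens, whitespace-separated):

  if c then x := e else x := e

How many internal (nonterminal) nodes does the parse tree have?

4

[S [M if c then [M x := e] else [M x := e]]]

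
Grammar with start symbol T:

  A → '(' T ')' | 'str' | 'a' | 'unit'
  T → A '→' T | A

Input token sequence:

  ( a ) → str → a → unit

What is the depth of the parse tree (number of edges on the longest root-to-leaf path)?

[T [A ( [T [A a]] )] → [T [A str] → [T [A a] → [T [A unit]]]]]

5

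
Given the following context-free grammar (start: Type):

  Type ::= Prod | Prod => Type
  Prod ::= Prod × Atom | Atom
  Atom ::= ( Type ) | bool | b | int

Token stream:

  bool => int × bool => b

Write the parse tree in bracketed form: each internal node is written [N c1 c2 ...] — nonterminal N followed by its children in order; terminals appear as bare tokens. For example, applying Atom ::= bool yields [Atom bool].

Type
Prod => Type
Atom => Type
bool => Type
bool => Prod => Type
bool => Prod × Atom => Type
bool => Atom × Atom => Type
bool => int × Atom => Type
bool => int × bool => Type
bool => int × bool => Prod
bool => int × bool => Atom
bool => int × bool => b

[Type [Prod [Atom bool]] => [Type [Prod [Prod [Atom int]] × [Atom bool]] => [Type [Prod [Atom b]]]]]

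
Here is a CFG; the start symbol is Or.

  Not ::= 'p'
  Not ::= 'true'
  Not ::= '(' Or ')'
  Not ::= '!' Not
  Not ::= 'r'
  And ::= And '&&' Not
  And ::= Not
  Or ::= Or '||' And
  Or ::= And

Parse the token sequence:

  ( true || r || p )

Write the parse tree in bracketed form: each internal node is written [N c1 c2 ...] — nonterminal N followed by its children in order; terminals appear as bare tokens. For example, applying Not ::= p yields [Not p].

[Or [And [Not ( [Or [Or [Or [And [Not true]]] || [And [Not r]]] || [And [Not p]]] )]]]

Or
And
Not
( Or )
( Or || And )
( Or || And || And )
( And || And || And )
( Not || And || And )
( true || And || And )
( true || Not || And )
( true || r || And )
( true || r || Not )
( true || r || p )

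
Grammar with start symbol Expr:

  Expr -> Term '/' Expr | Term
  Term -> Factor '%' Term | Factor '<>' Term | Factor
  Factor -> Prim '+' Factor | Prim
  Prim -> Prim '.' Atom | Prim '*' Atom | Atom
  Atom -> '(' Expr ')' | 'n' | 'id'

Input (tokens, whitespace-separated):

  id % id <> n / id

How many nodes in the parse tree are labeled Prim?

[Expr [Term [Factor [Prim [Atom id]]] % [Term [Factor [Prim [Atom id]]] <> [Term [Factor [Prim [Atom n]]]]]] / [Expr [Term [Factor [Prim [Atom id]]]]]]

4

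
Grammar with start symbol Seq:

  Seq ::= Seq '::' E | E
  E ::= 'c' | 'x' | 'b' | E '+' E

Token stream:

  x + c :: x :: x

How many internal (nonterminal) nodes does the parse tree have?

8

[Seq [Seq [Seq [E [E x] + [E c]]] :: [E x]] :: [E x]]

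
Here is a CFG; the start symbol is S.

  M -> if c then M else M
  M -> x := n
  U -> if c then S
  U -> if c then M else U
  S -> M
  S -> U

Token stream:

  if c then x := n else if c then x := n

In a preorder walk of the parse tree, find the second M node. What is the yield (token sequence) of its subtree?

x := n

[S [U if c then [M x := n] else [U if c then [S [M x := n]]]]]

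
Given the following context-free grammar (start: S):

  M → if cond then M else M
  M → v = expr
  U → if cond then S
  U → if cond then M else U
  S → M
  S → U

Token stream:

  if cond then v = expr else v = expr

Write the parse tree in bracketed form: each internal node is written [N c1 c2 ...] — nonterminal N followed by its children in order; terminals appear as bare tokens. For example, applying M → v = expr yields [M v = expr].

S
M
if cond then M else M
if cond then v = expr else M
if cond then v = expr else v = expr

[S [M if cond then [M v = expr] else [M v = expr]]]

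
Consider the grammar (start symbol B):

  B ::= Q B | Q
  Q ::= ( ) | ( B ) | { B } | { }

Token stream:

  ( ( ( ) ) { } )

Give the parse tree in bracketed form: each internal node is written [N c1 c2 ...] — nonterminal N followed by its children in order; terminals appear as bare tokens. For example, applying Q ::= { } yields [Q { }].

B
Q
( B )
( Q B )
( ( B ) B )
( ( Q ) B )
( ( ( ) ) B )
( ( ( ) ) Q )
( ( ( ) ) { } )

[B [Q ( [B [Q ( [B [Q ( )]] )] [B [Q { }]]] )]]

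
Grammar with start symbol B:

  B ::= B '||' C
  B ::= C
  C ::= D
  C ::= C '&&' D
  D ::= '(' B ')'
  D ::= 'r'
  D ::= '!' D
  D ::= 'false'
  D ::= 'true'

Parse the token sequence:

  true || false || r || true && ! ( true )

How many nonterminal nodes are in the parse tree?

[B [B [B [B [C [D true]]] || [C [D false]]] || [C [D r]]] || [C [C [D true]] && [D ! [D ( [B [C [D true]]] )]]]]

18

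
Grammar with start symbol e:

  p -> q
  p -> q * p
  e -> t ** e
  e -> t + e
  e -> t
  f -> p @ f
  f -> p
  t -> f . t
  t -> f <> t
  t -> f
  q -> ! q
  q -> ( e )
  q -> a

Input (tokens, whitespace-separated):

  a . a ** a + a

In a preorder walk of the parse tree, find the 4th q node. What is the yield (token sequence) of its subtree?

a

[e [t [f [p [q a]]] . [t [f [p [q a]]]]] ** [e [t [f [p [q a]]]] + [e [t [f [p [q a]]]]]]]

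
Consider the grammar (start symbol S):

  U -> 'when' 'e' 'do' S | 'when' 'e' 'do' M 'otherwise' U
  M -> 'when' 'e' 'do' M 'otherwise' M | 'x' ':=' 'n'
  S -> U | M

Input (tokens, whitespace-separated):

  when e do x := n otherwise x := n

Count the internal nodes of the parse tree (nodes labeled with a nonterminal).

[S [M when e do [M x := n] otherwise [M x := n]]]

4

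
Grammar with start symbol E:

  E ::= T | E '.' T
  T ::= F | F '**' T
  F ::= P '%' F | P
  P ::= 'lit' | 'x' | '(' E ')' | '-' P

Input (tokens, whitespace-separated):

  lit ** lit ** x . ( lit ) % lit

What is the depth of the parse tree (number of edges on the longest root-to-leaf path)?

8

[E [E [T [F [P lit]] ** [T [F [P lit]] ** [T [F [P x]]]]]] . [T [F [P ( [E [T [F [P lit]]]] )] % [F [P lit]]]]]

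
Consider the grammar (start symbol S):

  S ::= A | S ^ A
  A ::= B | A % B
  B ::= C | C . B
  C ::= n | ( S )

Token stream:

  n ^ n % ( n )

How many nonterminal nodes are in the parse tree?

[S [S [A [B [C n]]]] ^ [A [A [B [C n]]] % [B [C ( [S [A [B [C n]]]] )]]]]

15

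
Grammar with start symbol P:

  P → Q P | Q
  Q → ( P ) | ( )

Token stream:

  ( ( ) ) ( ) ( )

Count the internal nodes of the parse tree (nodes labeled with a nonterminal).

8

[P [Q ( [P [Q ( )]] )] [P [Q ( )] [P [Q ( )]]]]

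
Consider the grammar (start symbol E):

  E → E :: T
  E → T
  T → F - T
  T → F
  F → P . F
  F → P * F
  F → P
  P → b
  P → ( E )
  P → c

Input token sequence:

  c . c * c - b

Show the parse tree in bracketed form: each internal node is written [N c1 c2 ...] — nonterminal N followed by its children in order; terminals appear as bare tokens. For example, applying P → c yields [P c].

E
T
F - T
P . F - T
c . F - T
c . P * F - T
c . c * F - T
c . c * P - T
c . c * c - T
c . c * c - F
c . c * c - P
c . c * c - b

[E [T [F [P c] . [F [P c] * [F [P c]]]] - [T [F [P b]]]]]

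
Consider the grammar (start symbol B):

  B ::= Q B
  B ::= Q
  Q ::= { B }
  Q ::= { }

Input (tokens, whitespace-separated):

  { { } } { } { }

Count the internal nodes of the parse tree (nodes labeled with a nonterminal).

8

[B [Q { [B [Q { }]] }] [B [Q { }] [B [Q { }]]]]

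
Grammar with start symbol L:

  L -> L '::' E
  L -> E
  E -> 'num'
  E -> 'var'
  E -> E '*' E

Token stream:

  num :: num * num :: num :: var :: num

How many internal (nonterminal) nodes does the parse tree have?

12

[L [L [L [L [L [E num]] :: [E [E num] * [E num]]] :: [E num]] :: [E var]] :: [E num]]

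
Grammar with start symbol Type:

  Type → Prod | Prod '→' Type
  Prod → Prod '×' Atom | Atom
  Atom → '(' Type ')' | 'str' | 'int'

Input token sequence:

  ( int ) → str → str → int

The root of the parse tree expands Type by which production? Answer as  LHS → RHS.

Type → Prod '→' Type

[Type [Prod [Atom ( [Type [Prod [Atom int]]] )]] → [Type [Prod [Atom str]] → [Type [Prod [Atom str]] → [Type [Prod [Atom int]]]]]]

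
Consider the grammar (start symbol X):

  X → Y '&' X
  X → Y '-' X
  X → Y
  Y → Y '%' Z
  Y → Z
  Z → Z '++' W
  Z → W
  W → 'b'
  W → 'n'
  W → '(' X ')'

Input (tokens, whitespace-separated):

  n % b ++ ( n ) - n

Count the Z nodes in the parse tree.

5

[X [Y [Y [Z [W n]]] % [Z [Z [W b]] ++ [W ( [X [Y [Z [W n]]]] )]]] - [X [Y [Z [W n]]]]]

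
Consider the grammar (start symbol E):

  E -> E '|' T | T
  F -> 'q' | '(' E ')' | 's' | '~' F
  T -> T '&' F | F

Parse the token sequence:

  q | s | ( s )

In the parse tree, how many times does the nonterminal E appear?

[E [E [E [T [F q]]] | [T [F s]]] | [T [F ( [E [T [F s]]] )]]]

4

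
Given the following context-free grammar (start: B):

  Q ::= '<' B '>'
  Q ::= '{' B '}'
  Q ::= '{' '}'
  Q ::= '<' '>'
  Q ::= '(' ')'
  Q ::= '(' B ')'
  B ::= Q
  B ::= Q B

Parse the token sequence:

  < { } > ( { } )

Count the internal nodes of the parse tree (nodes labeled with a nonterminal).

[B [Q < [B [Q { }]] >] [B [Q ( [B [Q { }]] )]]]

8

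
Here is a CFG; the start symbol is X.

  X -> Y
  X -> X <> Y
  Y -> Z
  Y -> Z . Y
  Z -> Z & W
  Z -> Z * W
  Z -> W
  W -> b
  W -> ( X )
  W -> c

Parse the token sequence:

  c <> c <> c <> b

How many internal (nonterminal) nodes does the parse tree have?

16

[X [X [X [X [Y [Z [W c]]]] <> [Y [Z [W c]]]] <> [Y [Z [W c]]]] <> [Y [Z [W b]]]]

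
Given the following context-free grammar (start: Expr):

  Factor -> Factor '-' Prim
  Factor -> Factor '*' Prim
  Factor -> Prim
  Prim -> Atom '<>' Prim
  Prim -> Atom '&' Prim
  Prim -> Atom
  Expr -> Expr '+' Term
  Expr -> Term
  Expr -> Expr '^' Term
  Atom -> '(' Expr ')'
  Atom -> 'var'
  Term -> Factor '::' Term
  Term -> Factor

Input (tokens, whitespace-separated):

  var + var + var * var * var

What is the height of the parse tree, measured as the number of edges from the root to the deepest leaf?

[Expr [Expr [Expr [Term [Factor [Prim [Atom var]]]]] + [Term [Factor [Prim [Atom var]]]]] + [Term [Factor [Factor [Factor [Prim [Atom var]]] * [Prim [Atom var]]] * [Prim [Atom var]]]]]

7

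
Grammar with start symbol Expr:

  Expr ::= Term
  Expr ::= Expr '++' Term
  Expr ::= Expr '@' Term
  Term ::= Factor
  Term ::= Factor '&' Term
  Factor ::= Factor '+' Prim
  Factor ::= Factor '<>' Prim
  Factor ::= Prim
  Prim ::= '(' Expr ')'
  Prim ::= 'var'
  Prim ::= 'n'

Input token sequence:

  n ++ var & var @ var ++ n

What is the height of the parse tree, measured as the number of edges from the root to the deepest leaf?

7

[Expr [Expr [Expr [Expr [Term [Factor [Prim n]]]] ++ [Term [Factor [Prim var]] & [Term [Factor [Prim var]]]]] @ [Term [Factor [Prim var]]]] ++ [Term [Factor [Prim n]]]]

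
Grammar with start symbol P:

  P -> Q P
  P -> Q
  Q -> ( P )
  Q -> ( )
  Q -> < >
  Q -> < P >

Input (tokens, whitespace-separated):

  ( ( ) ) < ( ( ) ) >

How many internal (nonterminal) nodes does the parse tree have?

10

[P [Q ( [P [Q ( )]] )] [P [Q < [P [Q ( [P [Q ( )]] )]] >]]]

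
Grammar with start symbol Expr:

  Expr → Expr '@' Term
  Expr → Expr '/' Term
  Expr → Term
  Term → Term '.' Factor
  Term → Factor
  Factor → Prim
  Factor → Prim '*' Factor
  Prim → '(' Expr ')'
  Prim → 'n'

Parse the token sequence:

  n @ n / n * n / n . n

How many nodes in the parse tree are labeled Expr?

4

[Expr [Expr [Expr [Expr [Term [Factor [Prim n]]]] @ [Term [Factor [Prim n]]]] / [Term [Factor [Prim n] * [Factor [Prim n]]]]] / [Term [Term [Factor [Prim n]]] . [Factor [Prim n]]]]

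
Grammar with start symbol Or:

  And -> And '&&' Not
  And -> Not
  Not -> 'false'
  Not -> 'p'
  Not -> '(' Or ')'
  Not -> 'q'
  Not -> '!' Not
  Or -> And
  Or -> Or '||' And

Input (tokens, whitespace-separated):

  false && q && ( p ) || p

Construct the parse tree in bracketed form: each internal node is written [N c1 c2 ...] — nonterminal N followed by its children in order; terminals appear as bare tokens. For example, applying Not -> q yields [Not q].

[Or [Or [And [And [And [Not false]] && [Not q]] && [Not ( [Or [And [Not p]]] )]]] || [And [Not p]]]

Or
Or || And
And || And
And && Not || And
And && Not && Not || And
Not && Not && Not || And
false && Not && Not || And
false && q && Not || And
false && q && ( Or ) || And
false && q && ( And ) || And
false && q && ( Not ) || And
false && q && ( p ) || And
false && q && ( p ) || Not
false && q && ( p ) || p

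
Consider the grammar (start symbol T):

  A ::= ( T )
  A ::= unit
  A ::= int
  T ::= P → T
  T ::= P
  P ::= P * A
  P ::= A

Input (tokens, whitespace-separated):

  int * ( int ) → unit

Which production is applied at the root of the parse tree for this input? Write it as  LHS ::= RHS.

[T [P [P [A int]] * [A ( [T [P [A int]]] )]] → [T [P [A unit]]]]

T ::= P → T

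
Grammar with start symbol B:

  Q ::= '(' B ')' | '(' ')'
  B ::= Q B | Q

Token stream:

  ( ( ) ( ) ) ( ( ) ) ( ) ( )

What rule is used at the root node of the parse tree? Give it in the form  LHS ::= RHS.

B ::= Q B

[B [Q ( [B [Q ( )] [B [Q ( )]]] )] [B [Q ( [B [Q ( )]] )] [B [Q ( )] [B [Q ( )]]]]]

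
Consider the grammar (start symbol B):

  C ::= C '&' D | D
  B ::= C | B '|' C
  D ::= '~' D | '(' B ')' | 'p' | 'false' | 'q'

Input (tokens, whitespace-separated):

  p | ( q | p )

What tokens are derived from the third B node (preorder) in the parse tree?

q | p

[B [B [C [D p]]] | [C [D ( [B [B [C [D q]]] | [C [D p]]] )]]]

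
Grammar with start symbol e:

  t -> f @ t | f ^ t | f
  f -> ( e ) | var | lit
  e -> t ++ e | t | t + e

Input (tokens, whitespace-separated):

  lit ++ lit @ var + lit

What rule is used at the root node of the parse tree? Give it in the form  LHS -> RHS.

e -> t ++ e

[e [t [f lit]] ++ [e [t [f lit] @ [t [f var]]] + [e [t [f lit]]]]]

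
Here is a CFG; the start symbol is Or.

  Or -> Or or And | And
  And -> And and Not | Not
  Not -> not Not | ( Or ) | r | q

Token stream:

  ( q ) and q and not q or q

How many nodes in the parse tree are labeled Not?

6

[Or [Or [And [And [And [Not ( [Or [And [Not q]]] )]] and [Not q]] and [Not not [Not q]]]] or [And [Not q]]]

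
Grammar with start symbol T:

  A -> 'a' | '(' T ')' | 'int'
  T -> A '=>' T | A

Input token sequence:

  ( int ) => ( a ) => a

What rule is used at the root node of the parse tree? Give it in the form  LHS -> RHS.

T -> A '=>' T

[T [A ( [T [A int]] )] => [T [A ( [T [A a]] )] => [T [A a]]]]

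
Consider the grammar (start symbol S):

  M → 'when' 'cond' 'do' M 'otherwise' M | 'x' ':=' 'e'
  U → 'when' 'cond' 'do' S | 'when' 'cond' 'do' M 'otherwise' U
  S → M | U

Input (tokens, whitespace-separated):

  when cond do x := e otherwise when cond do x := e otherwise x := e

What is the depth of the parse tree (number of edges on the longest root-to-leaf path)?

[S [M when cond do [M x := e] otherwise [M when cond do [M x := e] otherwise [M x := e]]]]

4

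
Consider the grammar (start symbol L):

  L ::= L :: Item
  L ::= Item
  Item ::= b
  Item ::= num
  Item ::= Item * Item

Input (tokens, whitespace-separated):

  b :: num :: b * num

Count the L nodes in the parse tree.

[L [L [L [Item b]] :: [Item num]] :: [Item [Item b] * [Item num]]]

3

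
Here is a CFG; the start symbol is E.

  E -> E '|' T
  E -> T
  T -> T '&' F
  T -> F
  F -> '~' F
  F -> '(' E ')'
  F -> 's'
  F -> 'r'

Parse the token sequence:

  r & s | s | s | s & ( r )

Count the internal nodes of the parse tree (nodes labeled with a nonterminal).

[E [E [E [E [T [T [F r]] & [F s]]] | [T [F s]]] | [T [F s]]] | [T [T [F s]] & [F ( [E [T [F r]]] )]]]

19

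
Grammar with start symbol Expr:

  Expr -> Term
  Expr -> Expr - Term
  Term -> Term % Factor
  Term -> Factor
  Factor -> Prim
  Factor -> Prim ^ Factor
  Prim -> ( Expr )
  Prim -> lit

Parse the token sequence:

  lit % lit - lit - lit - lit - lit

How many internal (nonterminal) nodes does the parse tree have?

23

[Expr [Expr [Expr [Expr [Expr [Term [Term [Factor [Prim lit]]] % [Factor [Prim lit]]]] - [Term [Factor [Prim lit]]]] - [Term [Factor [Prim lit]]]] - [Term [Factor [Prim lit]]]] - [Term [Factor [Prim lit]]]]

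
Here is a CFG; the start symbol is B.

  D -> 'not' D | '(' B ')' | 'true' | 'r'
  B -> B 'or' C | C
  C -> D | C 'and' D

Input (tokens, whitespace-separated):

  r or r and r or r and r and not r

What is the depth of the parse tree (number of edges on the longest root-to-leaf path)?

[B [B [B [C [D r]]] or [C [C [D r]] and [D r]]] or [C [C [C [D r]] and [D r]] and [D not [D r]]]]

5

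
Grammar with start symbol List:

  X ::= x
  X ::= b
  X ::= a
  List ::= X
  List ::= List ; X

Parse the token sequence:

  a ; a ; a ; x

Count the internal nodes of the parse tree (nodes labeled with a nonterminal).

8

[List [List [List [List [X a]] ; [X a]] ; [X a]] ; [X x]]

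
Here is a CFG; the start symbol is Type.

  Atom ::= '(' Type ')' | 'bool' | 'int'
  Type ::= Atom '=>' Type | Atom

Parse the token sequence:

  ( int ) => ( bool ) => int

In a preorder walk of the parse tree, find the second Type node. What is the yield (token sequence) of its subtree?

[Type [Atom ( [Type [Atom int]] )] => [Type [Atom ( [Type [Atom bool]] )] => [Type [Atom int]]]]

int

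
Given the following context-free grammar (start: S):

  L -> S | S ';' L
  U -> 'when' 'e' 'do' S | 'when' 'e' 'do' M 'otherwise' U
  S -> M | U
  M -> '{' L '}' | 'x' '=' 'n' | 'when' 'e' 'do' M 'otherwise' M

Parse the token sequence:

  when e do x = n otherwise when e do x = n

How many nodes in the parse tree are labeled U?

[S [U when e do [M x = n] otherwise [U when e do [S [M x = n]]]]]

2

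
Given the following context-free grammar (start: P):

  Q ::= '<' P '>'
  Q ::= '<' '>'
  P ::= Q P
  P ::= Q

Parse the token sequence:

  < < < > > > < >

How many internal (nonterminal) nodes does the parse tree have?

[P [Q < [P [Q < [P [Q < >]] >]] >] [P [Q < >]]]

8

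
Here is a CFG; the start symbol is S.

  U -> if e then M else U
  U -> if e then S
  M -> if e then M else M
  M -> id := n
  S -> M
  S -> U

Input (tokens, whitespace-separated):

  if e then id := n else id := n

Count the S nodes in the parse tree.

[S [M if e then [M id := n] else [M id := n]]]

1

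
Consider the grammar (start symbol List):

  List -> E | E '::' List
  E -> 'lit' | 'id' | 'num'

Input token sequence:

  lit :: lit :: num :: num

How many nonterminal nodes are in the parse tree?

[List [E lit] :: [List [E lit] :: [List [E num] :: [List [E num]]]]]

8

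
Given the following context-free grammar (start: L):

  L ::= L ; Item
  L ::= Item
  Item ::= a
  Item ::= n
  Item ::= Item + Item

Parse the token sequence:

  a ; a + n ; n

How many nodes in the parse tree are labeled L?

[L [L [L [Item a]] ; [Item [Item a] + [Item n]]] ; [Item n]]

3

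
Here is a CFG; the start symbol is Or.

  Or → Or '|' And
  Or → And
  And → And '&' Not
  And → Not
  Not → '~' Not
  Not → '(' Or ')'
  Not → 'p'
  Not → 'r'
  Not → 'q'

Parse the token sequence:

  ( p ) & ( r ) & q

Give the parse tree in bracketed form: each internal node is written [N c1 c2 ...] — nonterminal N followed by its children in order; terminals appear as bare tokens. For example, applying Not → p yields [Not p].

[Or [And [And [And [Not ( [Or [And [Not p]]] )]] & [Not ( [Or [And [Not r]]] )]] & [Not q]]]

Or
And
And & Not
And & Not & Not
Not & Not & Not
( Or ) & Not & Not
( And ) & Not & Not
( Not ) & Not & Not
( p ) & Not & Not
( p ) & ( Or ) & Not
( p ) & ( And ) & Not
( p ) & ( Not ) & Not
( p ) & ( r ) & Not
( p ) & ( r ) & q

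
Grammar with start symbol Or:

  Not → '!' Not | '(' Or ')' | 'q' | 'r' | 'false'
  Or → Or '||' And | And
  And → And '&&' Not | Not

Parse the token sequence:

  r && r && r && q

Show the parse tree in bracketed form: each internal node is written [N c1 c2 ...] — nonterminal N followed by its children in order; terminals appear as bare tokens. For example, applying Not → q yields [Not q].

[Or [And [And [And [And [Not r]] && [Not r]] && [Not r]] && [Not q]]]

Or
And
And && Not
And && Not && Not
And && Not && Not && Not
Not && Not && Not && Not
r && Not && Not && Not
r && r && Not && Not
r && r && r && Not
r && r && r && q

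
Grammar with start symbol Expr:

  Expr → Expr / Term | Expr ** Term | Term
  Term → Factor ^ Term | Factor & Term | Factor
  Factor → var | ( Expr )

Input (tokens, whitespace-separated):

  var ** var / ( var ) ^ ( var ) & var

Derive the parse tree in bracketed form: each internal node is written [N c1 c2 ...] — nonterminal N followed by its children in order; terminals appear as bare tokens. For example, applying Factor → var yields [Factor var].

Expr
Expr / Term
Expr ** Term / Term
Term ** Term / Term
Factor ** Term / Term
var ** Term / Term
var ** Factor / Term
var ** var / Term
var ** var / Factor ^ Term
var ** var / ( Expr ) ^ Term
var ** var / ( Term ) ^ Term
var ** var / ( Factor ) ^ Term
var ** var / ( var ) ^ Term
var ** var / ( var ) ^ Factor & Term
var ** var / ( var ) ^ ( Expr ) & Term
var ** var / ( var ) ^ ( Term ) & Term
var ** var / ( var ) ^ ( Factor ) & Term
var ** var / ( var ) ^ ( var ) & Term
var ** var / ( var ) ^ ( var ) & Factor
var ** var / ( var ) ^ ( var ) & var

[Expr [Expr [Expr [Term [Factor var]]] ** [Term [Factor var]]] / [Term [Factor ( [Expr [Term [Factor var]]] )] ^ [Term [Factor ( [Expr [Term [Factor var]]] )] & [Term [Factor var]]]]]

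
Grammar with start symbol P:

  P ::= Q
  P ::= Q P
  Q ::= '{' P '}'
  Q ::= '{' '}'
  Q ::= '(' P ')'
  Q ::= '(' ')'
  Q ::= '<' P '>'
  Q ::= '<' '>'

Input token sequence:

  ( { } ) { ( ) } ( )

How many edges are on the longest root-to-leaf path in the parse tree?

5

[P [Q ( [P [Q { }]] )] [P [Q { [P [Q ( )]] }] [P [Q ( )]]]]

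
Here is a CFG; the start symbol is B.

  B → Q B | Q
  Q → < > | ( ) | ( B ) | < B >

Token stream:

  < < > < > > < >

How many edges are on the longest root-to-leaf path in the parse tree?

5

[B [Q < [B [Q < >] [B [Q < >]]] >] [B [Q < >]]]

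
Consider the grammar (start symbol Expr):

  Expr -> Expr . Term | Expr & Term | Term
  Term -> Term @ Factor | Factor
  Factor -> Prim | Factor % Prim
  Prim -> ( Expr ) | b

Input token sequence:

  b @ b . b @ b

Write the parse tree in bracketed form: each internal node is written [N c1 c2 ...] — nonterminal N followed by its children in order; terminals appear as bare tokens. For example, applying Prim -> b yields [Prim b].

[Expr [Expr [Term [Term [Factor [Prim b]]] @ [Factor [Prim b]]]] . [Term [Term [Factor [Prim b]]] @ [Factor [Prim b]]]]

Expr
Expr . Term
Term . Term
Term @ Factor . Term
Factor @ Factor . Term
Prim @ Factor . Term
b @ Factor . Term
b @ Prim . Term
b @ b . Term
b @ b . Term @ Factor
b @ b . Factor @ Factor
b @ b . Prim @ Factor
b @ b . b @ Factor
b @ b . b @ Prim
b @ b . b @ b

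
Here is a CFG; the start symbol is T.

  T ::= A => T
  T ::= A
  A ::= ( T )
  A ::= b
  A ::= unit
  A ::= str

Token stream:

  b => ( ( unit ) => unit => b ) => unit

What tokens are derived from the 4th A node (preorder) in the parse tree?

unit

[T [A b] => [T [A ( [T [A ( [T [A unit]] )] => [T [A unit] => [T [A b]]]] )] => [T [A unit]]]]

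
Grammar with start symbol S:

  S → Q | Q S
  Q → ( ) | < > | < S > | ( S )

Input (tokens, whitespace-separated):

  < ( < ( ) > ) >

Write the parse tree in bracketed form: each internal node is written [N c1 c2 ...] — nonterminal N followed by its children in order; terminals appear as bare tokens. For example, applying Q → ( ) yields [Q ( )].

[S [Q < [S [Q ( [S [Q < [S [Q ( )]] >]] )]] >]]

S
Q
< S >
< Q >
< ( S ) >
< ( Q ) >
< ( < S > ) >
< ( < Q > ) >
< ( < ( ) > ) >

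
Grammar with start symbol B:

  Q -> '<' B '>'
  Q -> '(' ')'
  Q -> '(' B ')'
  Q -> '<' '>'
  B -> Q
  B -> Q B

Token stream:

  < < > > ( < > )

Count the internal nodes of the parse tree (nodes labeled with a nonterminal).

[B [Q < [B [Q < >]] >] [B [Q ( [B [Q < >]] )]]]

8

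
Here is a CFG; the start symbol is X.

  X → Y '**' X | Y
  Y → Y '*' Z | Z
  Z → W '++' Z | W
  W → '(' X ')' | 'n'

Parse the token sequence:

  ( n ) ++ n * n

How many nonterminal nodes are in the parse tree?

[X [Y [Y [Z [W ( [X [Y [Z [W n]]]] )] ++ [Z [W n]]]] * [Z [W n]]]]

13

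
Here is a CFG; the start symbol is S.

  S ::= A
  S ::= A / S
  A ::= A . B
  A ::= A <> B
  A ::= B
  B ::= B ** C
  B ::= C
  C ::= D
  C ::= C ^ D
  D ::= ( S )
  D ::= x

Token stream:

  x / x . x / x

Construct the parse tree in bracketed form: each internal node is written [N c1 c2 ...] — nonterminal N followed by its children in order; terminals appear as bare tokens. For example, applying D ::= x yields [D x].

S
A / S
B / S
C / S
D / S
x / S
x / A / S
x / A . B / S
x / B . B / S
x / C . B / S
x / D . B / S
x / x . B / S
x / x . C / S
x / x . D / S
x / x . x / S
x / x . x / A
x / x . x / B
x / x . x / C
x / x . x / D
x / x . x / x

[S [A [B [C [D x]]]] / [S [A [A [B [C [D x]]]] . [B [C [D x]]]] / [S [A [B [C [D x]]]]]]]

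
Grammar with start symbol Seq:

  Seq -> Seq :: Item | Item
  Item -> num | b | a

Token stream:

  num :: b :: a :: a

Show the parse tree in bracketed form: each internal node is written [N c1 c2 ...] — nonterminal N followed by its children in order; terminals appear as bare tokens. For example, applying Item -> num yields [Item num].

[Seq [Seq [Seq [Seq [Item num]] :: [Item b]] :: [Item a]] :: [Item a]]

Seq
Seq :: Item
Seq :: Item :: Item
Seq :: Item :: Item :: Item
Item :: Item :: Item :: Item
num :: Item :: Item :: Item
num :: b :: Item :: Item
num :: b :: a :: Item
num :: b :: a :: a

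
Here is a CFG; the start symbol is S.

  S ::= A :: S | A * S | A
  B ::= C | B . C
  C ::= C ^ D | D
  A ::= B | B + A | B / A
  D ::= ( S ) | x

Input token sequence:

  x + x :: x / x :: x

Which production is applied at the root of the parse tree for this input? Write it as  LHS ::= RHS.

S ::= A :: S

[S [A [B [C [D x]]] + [A [B [C [D x]]]]] :: [S [A [B [C [D x]]] / [A [B [C [D x]]]]] :: [S [A [B [C [D x]]]]]]]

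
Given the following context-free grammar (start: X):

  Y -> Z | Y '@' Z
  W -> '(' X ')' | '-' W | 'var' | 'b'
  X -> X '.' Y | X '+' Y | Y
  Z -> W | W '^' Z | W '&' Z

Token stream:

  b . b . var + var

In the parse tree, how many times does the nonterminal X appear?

[X [X [X [X [Y [Z [W b]]]] . [Y [Z [W b]]]] . [Y [Z [W var]]]] + [Y [Z [W var]]]]

4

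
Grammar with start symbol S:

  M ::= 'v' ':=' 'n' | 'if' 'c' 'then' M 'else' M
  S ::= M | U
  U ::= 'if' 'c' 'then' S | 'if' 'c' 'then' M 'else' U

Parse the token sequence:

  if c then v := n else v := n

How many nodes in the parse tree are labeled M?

[S [M if c then [M v := n] else [M v := n]]]

3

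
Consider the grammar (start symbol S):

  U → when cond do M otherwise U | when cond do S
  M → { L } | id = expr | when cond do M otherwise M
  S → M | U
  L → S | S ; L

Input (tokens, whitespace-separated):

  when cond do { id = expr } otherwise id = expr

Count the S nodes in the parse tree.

[S [M when cond do [M { [L [S [M id = expr]]] }] otherwise [M id = expr]]]

2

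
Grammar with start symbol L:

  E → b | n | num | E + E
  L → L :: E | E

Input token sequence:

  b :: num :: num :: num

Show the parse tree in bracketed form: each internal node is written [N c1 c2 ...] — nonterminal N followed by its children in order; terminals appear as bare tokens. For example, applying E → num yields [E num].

L
L :: E
L :: E :: E
L :: E :: E :: E
E :: E :: E :: E
b :: E :: E :: E
b :: num :: E :: E
b :: num :: num :: E
b :: num :: num :: num

[L [L [L [L [E b]] :: [E num]] :: [E num]] :: [E num]]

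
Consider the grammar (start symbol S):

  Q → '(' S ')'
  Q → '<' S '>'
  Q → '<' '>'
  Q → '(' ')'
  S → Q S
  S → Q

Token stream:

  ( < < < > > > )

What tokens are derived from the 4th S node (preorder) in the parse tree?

< >

[S [Q ( [S [Q < [S [Q < [S [Q < >]] >]] >]] )]]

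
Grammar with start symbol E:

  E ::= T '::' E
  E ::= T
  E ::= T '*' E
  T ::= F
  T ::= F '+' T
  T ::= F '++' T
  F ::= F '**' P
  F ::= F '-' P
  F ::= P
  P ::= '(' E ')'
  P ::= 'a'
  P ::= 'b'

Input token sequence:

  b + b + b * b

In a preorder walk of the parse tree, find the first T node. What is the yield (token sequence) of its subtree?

[E [T [F [P b]] + [T [F [P b]] + [T [F [P b]]]]] * [E [T [F [P b]]]]]

b + b + b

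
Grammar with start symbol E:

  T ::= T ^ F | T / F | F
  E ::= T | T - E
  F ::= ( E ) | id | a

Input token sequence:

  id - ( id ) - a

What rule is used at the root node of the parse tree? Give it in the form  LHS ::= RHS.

E ::= T - E

[E [T [F id]] - [E [T [F ( [E [T [F id]]] )]] - [E [T [F a]]]]]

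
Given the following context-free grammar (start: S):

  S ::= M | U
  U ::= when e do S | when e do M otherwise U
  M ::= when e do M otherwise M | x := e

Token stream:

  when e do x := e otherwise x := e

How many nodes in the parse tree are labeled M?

[S [M when e do [M x := e] otherwise [M x := e]]]

3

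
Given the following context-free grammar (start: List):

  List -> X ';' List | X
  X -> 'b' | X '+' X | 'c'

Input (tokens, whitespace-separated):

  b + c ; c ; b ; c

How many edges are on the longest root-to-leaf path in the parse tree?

[List [X [X b] + [X c]] ; [List [X c] ; [List [X b] ; [List [X c]]]]]

5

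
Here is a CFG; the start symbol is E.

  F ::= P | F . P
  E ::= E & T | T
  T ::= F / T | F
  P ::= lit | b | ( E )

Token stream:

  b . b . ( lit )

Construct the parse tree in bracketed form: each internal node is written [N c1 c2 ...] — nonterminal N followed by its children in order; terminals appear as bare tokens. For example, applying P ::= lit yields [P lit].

E
T
F
F . P
F . P . P
P . P . P
b . P . P
b . b . P
b . b . ( E )
b . b . ( T )
b . b . ( F )
b . b . ( P )
b . b . ( lit )

[E [T [F [F [F [P b]] . [P b]] . [P ( [E [T [F [P lit]]]] )]]]]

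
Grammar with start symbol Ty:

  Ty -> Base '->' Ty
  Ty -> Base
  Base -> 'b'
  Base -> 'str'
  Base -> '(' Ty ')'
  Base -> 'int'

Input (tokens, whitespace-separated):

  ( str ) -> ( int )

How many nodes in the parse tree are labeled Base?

4

[Ty [Base ( [Ty [Base str]] )] -> [Ty [Base ( [Ty [Base int]] )]]]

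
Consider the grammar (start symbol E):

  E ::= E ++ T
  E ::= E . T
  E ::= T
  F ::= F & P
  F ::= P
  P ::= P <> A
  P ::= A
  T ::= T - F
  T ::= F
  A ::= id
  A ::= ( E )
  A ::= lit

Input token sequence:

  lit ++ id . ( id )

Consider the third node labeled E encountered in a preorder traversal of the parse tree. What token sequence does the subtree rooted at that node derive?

lit

[E [E [E [T [F [P [A lit]]]]] ++ [T [F [P [A id]]]]] . [T [F [P [A ( [E [T [F [P [A id]]]]] )]]]]]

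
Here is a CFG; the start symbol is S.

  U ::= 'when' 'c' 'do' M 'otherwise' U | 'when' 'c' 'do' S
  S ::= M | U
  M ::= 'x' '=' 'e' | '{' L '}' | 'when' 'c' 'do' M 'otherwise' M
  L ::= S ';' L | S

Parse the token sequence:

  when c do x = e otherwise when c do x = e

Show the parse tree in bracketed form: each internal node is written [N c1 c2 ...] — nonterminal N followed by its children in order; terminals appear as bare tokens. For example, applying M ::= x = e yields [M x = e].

[S [U when c do [M x = e] otherwise [U when c do [S [M x = e]]]]]

S
U
when c do M otherwise U
when c do x = e otherwise U
when c do x = e otherwise when c do S
when c do x = e otherwise when c do M
when c do x = e otherwise when c do x = e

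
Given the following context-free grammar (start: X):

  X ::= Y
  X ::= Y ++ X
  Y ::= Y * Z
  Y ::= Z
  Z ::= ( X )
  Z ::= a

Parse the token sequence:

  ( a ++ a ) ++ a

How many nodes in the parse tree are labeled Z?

4

[X [Y [Z ( [X [Y [Z a]] ++ [X [Y [Z a]]]] )]] ++ [X [Y [Z a]]]]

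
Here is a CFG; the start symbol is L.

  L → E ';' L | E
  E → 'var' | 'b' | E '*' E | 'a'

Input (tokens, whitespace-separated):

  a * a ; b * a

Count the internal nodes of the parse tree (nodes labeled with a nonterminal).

8

[L [E [E a] * [E a]] ; [L [E [E b] * [E a]]]]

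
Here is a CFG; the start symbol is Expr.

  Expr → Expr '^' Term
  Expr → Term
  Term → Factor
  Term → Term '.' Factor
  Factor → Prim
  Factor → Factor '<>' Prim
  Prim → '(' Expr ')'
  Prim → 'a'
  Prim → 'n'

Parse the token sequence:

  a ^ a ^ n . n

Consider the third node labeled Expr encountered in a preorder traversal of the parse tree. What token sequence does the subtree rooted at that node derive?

[Expr [Expr [Expr [Term [Factor [Prim a]]]] ^ [Term [Factor [Prim a]]]] ^ [Term [Term [Factor [Prim n]]] . [Factor [Prim n]]]]

a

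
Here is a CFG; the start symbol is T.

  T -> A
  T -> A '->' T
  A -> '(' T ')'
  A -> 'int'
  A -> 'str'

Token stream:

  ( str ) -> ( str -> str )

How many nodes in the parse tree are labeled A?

[T [A ( [T [A str]] )] -> [T [A ( [T [A str] -> [T [A str]]] )]]]

5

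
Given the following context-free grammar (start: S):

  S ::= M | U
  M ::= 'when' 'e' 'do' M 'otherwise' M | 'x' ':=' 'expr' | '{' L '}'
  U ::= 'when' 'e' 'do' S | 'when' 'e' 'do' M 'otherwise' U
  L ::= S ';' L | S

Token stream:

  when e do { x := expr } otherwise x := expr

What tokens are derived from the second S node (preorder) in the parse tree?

[S [M when e do [M { [L [S [M x := expr]]] }] otherwise [M x := expr]]]

x := expr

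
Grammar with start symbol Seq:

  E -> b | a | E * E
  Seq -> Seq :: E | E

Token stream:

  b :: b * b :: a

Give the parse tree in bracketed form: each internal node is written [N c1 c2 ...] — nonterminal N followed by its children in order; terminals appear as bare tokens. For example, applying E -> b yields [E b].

Seq
Seq :: E
Seq :: E :: E
E :: E :: E
b :: E :: E
b :: E * E :: E
b :: b * E :: E
b :: b * b :: E
b :: b * b :: a

[Seq [Seq [Seq [E b]] :: [E [E b] * [E b]]] :: [E a]]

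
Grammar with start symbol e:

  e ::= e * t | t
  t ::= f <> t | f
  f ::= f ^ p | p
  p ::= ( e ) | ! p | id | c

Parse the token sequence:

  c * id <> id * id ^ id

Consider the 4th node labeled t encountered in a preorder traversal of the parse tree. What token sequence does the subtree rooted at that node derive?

[e [e [e [t [f [p c]]]] * [t [f [p id]] <> [t [f [p id]]]]] * [t [f [f [p id]] ^ [p id]]]]

id ^ id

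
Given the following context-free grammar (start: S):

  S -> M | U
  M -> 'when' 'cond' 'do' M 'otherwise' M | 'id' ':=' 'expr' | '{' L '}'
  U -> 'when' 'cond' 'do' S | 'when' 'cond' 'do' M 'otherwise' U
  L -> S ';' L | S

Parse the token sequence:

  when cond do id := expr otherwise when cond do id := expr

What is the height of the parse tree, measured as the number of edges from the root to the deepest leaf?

[S [U when cond do [M id := expr] otherwise [U when cond do [S [M id := expr]]]]]

5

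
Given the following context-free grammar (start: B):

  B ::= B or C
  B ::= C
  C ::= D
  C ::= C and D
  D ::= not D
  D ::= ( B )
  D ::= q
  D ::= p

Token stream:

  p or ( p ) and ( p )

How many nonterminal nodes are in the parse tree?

14

[B [B [C [D p]]] or [C [C [D ( [B [C [D p]]] )]] and [D ( [B [C [D p]]] )]]]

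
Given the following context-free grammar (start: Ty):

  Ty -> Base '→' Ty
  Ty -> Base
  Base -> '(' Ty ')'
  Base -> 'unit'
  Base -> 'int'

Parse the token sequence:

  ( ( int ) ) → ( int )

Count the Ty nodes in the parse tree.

[Ty [Base ( [Ty [Base ( [Ty [Base int]] )]] )] → [Ty [Base ( [Ty [Base int]] )]]]

5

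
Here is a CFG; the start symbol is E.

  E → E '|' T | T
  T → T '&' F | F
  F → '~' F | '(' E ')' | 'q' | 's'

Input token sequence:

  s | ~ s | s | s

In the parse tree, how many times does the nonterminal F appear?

[E [E [E [E [T [F s]]] | [T [F ~ [F s]]]] | [T [F s]]] | [T [F s]]]

5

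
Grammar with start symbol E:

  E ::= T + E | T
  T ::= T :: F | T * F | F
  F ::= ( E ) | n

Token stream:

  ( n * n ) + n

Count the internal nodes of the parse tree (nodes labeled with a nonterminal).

[E [T [F ( [E [T [T [F n]] * [F n]]] )]] + [E [T [F n]]]]

11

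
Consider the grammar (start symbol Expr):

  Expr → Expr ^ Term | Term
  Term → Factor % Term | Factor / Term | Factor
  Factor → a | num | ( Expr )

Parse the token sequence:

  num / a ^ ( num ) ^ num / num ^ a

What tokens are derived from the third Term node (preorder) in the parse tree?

[Expr [Expr [Expr [Expr [Term [Factor num] / [Term [Factor a]]]] ^ [Term [Factor ( [Expr [Term [Factor num]]] )]]] ^ [Term [Factor num] / [Term [Factor num]]]] ^ [Term [Factor a]]]

( num )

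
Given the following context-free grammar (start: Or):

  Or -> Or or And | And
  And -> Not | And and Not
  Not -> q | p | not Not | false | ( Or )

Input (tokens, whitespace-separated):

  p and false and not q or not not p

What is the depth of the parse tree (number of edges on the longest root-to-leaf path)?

[Or [Or [And [And [And [Not p]] and [Not false]] and [Not not [Not q]]]] or [And [Not not [Not not [Not p]]]]]

6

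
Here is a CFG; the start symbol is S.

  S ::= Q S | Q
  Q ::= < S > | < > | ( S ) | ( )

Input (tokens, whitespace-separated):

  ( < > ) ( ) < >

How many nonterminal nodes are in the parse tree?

[S [Q ( [S [Q < >]] )] [S [Q ( )] [S [Q < >]]]]

8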